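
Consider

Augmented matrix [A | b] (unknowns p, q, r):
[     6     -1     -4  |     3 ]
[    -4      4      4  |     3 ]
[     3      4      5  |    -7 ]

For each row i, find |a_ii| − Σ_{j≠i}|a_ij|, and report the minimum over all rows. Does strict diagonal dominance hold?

row 1: |6| − (1+4) = 1
row 2: |4| − (4+4) = -4
row 3: |5| − (3+4) = -2
minimum over rows = -4 → not strictly diagonally dominant

-4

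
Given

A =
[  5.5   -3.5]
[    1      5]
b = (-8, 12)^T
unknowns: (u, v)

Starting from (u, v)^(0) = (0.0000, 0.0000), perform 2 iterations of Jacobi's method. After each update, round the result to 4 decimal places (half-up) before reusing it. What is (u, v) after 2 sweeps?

Iteration 1:
  u = (-8 - (-3.5)·0.0000) / (5.5) = -1.4545
  v = (12 - (1)·0.0000) / (5) = 2.4000
Iteration 2:
  u = (-8 - (-3.5)·2.4000) / (5.5) = 0.0727
  v = (12 - (1)·-1.4545) / (5) = 2.6909

(0.0727, 2.6909)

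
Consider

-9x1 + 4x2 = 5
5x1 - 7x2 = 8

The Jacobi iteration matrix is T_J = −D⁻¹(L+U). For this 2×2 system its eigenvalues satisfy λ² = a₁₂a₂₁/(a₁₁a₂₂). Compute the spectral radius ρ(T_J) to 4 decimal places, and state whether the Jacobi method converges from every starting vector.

0.5634

a₁₂a₂₁/(a₁₁a₂₂) = (4)·(5) / ((-9)·(-7)) = 0.317460
ρ = √|0.317460| = √0.317460 = 0.5634
ρ < 1, so Jacobi converges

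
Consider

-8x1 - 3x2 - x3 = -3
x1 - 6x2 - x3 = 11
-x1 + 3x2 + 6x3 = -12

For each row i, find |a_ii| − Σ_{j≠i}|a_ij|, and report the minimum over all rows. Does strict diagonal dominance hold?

2

row 1: |-8| − (3+1) = 4
row 2: |-6| − (1+1) = 4
row 3: |6| − (1+3) = 2
minimum over rows = 2 → strictly diagonally dominant (convergence guaranteed)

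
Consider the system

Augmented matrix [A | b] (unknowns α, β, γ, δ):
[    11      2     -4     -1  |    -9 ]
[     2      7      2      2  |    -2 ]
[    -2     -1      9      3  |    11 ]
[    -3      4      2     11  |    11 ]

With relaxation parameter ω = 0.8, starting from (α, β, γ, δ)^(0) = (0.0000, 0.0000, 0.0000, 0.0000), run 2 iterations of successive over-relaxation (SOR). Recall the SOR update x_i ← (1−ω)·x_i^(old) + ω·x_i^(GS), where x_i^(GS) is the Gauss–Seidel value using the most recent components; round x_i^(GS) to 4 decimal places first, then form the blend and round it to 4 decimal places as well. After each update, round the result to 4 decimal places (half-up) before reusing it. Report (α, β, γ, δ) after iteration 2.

(-0.4850, -0.4559, 0.8737, 0.8109)

Iteration 1:
  α: GS value = (-9 - (2)·0.0000 - (-4)·0.0000 - (-1)·0.0000) / (11) = -0.8182;  α ← (1−ω)·0.0000 + ω·-0.8182 = -0.6546
  β: GS value = (-2 - (2)·-0.6546 - (2)·0.0000 - (2)·0.0000) / (7) = -0.0987;  β ← (1−ω)·0.0000 + ω·-0.0987 = -0.0790
  γ: GS value = (11 - (-2)·-0.6546 - (-1)·-0.0790 - (3)·0.0000) / (9) = 1.0680;  γ ← (1−ω)·0.0000 + ω·1.0680 = 0.8544
  δ: GS value = (11 - (-3)·-0.6546 - (4)·-0.0790 - (2)·0.8544) / (11) = 0.6949;  δ ← (1−ω)·0.0000 + ω·0.6949 = 0.5559
Iteration 2:
  α: GS value = (-9 - (2)·-0.0790 - (-4)·0.8544 - (-1)·0.5559) / (11) = -0.4426;  α ← (1−ω)·-0.6546 + ω·-0.4426 = -0.4850
  β: GS value = (-2 - (2)·-0.4850 - (2)·0.8544 - (2)·0.5559) / (7) = -0.5501;  β ← (1−ω)·-0.0790 + ω·-0.5501 = -0.4559
  γ: GS value = (11 - (-2)·-0.4850 - (-1)·-0.4559 - (3)·0.5559) / (9) = 0.8785;  γ ← (1−ω)·0.8544 + ω·0.8785 = 0.8737
  δ: GS value = (11 - (-3)·-0.4850 - (4)·-0.4559 - (2)·0.8737) / (11) = 0.8747;  δ ← (1−ω)·0.5559 + ω·0.8747 = 0.8109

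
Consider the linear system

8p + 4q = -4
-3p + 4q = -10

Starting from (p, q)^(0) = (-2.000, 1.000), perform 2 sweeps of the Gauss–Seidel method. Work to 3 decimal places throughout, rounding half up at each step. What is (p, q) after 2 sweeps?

(1.125, -1.656)

Iteration 1:
  p = (-4 - (4)·1.000) / (8) = -1.000
  q = (-10 - (-3)·-1.000) / (4) = -3.250
Iteration 2:
  p = (-4 - (4)·-3.250) / (8) = 1.125
  q = (-10 - (-3)·1.125) / (4) = -1.656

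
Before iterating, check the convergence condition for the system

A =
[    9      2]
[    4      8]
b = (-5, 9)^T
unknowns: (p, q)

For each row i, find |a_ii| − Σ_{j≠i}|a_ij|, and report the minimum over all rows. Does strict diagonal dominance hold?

4

row 1: |9| − (2) = 7
row 2: |8| − (4) = 4
minimum over rows = 4 → strictly diagonally dominant (convergence guaranteed)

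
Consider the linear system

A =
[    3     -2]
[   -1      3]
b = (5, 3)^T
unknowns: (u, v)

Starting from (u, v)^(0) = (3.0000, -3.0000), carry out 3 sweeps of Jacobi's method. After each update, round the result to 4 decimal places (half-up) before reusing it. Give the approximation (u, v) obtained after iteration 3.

Iteration 1:
  u = (5 - (-2)·-3.0000) / (3) = -0.3333
  v = (3 - (-1)·3.0000) / (3) = 2.0000
Iteration 2:
  u = (5 - (-2)·2.0000) / (3) = 3.0000
  v = (3 - (-1)·-0.3333) / (3) = 0.8889
Iteration 3:
  u = (5 - (-2)·0.8889) / (3) = 2.2593
  v = (3 - (-1)·3.0000) / (3) = 2.0000

(2.2593, 2.0000)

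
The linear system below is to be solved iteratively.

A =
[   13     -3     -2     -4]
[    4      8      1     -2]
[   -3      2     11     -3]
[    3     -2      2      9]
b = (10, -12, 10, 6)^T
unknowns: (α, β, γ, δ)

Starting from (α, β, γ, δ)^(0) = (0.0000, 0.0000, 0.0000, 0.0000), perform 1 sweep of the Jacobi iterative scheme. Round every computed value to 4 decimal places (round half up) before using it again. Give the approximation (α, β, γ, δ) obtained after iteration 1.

(0.7692, -1.5000, 0.9091, 0.6667)

Iteration 1:
  α = (10 - (-3)·0.0000 - (-2)·0.0000 - (-4)·0.0000) / (13) = 0.7692
  β = (-12 - (4)·0.0000 - (1)·0.0000 - (-2)·0.0000) / (8) = -1.5000
  γ = (10 - (-3)·0.0000 - (2)·0.0000 - (-3)·0.0000) / (11) = 0.9091
  δ = (6 - (3)·0.0000 - (-2)·0.0000 - (2)·0.0000) / (9) = 0.6667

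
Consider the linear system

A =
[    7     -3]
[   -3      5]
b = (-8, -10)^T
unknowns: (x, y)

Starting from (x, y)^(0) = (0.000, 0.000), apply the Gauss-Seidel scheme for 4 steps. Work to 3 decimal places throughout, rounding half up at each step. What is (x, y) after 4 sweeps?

Iteration 1:
  x = (-8 - (-3)·0.000) / (7) = -1.143
  y = (-10 - (-3)·-1.143) / (5) = -2.686
Iteration 2:
  x = (-8 - (-3)·-2.686) / (7) = -2.294
  y = (-10 - (-3)·-2.294) / (5) = -3.376
Iteration 3:
  x = (-8 - (-3)·-3.376) / (7) = -2.590
  y = (-10 - (-3)·-2.590) / (5) = -3.554
Iteration 4:
  x = (-8 - (-3)·-3.554) / (7) = -2.666
  y = (-10 - (-3)·-2.666) / (5) = -3.600

(-2.666, -3.600)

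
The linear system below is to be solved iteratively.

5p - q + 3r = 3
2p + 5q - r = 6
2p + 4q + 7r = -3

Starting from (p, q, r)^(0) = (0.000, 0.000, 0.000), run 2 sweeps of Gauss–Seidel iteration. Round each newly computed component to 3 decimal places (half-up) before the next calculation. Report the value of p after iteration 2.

1.481

Iteration 1:
  p = (3 - (-1)·0.000 - (3)·0.000) / (5) = 0.600
  q = (6 - (2)·0.600 - (-1)·0.000) / (5) = 0.960
  r = (-3 - (2)·0.600 - (4)·0.960) / (7) = -1.149
Iteration 2:
  p = (3 - (-1)·0.960 - (3)·-1.149) / (5) = 1.481
  q = (6 - (2)·1.481 - (-1)·-1.149) / (5) = 0.378
  r = (-3 - (2)·1.481 - (4)·0.378) / (7) = -1.068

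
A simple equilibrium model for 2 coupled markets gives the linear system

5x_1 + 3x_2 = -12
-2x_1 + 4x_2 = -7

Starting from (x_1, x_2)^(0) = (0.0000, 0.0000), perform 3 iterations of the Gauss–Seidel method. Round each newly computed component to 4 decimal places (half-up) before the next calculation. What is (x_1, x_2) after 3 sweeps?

(-1.1610, -2.3305)

Iteration 1:
  x_1 = (-12 - (3)·0.0000) / (5) = -2.4000
  x_2 = (-7 - (-2)·-2.4000) / (4) = -2.9500
Iteration 2:
  x_1 = (-12 - (3)·-2.9500) / (5) = -0.6300
  x_2 = (-7 - (-2)·-0.6300) / (4) = -2.0650
Iteration 3:
  x_1 = (-12 - (3)·-2.0650) / (5) = -1.1610
  x_2 = (-7 - (-2)·-1.1610) / (4) = -2.3305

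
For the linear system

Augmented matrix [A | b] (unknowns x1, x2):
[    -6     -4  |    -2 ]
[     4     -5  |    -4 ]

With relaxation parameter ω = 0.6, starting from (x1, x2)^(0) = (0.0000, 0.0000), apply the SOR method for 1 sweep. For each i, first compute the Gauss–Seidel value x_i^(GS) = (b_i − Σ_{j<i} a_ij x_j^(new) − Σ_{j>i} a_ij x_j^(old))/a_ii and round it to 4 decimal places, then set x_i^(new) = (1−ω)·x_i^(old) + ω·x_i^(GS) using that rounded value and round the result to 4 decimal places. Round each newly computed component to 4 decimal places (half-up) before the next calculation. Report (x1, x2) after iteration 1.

(0.2000, 0.5760)

Iteration 1:
  x1: GS value = (-2 - (-4)·0.0000) / (-6) = 0.3333;  x1 ← (1−ω)·0.0000 + ω·0.3333 = 0.2000
  x2: GS value = (-4 - (4)·0.2000) / (-5) = 0.9600;  x2 ← (1−ω)·0.0000 + ω·0.9600 = 0.5760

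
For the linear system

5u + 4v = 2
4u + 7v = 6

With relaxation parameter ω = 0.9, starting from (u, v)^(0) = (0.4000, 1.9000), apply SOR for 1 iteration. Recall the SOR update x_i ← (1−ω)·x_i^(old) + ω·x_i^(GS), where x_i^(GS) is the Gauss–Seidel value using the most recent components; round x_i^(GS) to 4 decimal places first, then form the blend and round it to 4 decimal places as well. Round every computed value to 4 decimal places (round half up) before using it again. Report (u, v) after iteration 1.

(-0.9680, 1.4593)

Iteration 1:
  u: GS value = (2 - (4)·1.9000) / (5) = -1.1200;  u ← (1−ω)·0.4000 + ω·-1.1200 = -0.9680
  v: GS value = (6 - (4)·-0.9680) / (7) = 1.4103;  v ← (1−ω)·1.9000 + ω·1.4103 = 1.4593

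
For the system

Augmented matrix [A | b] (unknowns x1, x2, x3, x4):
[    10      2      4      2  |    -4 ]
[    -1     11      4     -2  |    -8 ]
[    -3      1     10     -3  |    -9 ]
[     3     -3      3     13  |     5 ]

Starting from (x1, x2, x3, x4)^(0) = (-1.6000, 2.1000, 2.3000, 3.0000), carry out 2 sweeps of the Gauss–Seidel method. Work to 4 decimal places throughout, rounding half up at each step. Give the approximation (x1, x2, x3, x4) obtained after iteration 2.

Iteration 1:
  x1 = (-4 - (2)·2.1000 - (4)·2.3000 - (2)·3.0000) / (10) = -2.3400
  x2 = (-8 - (-1)·-2.3400 - (4)·2.3000 - (-2)·3.0000) / (11) = -1.2309
  x3 = (-9 - (-3)·-2.3400 - (1)·-1.2309 - (-3)·3.0000) / (10) = -0.5789
  x4 = (5 - (3)·-2.3400 - (-3)·-1.2309 - (3)·-0.5789) / (13) = 0.7742
Iteration 2:
  x1 = (-4 - (2)·-1.2309 - (4)·-0.5789 - (2)·0.7742) / (10) = -0.0771
  x2 = (-8 - (-1)·-0.0771 - (4)·-0.5789 - (-2)·0.7742) / (11) = -0.3830
  x3 = (-9 - (-3)·-0.0771 - (1)·-0.3830 - (-3)·0.7742) / (10) = -0.6526
  x4 = (5 - (3)·-0.0771 - (-3)·-0.3830 - (3)·-0.6526) / (13) = 0.4646

(-0.0771, -0.3830, -0.6526, 0.4646)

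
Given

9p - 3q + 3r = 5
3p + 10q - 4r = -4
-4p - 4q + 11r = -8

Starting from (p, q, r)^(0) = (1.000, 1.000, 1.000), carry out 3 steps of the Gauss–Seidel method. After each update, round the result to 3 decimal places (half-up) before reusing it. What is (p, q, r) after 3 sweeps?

(0.535, -0.873, -0.850)

Iteration 1:
  p = (5 - (-3)·1.000 - (3)·1.000) / (9) = 0.556
  q = (-4 - (3)·0.556 - (-4)·1.000) / (10) = -0.167
  r = (-8 - (-4)·0.556 - (-4)·-0.167) / (11) = -0.586
Iteration 2:
  p = (5 - (-3)·-0.167 - (3)·-0.586) / (9) = 0.695
  q = (-4 - (3)·0.695 - (-4)·-0.586) / (10) = -0.843
  r = (-8 - (-4)·0.695 - (-4)·-0.843) / (11) = -0.781
Iteration 3:
  p = (5 - (-3)·-0.843 - (3)·-0.781) / (9) = 0.535
  q = (-4 - (3)·0.535 - (-4)·-0.781) / (10) = -0.873
  r = (-8 - (-4)·0.535 - (-4)·-0.873) / (11) = -0.850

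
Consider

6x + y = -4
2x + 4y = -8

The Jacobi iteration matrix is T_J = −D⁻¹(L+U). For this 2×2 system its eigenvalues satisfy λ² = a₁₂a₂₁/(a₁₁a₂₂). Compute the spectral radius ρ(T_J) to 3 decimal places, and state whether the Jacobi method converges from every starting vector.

0.289

a₁₂a₂₁/(a₁₁a₂₂) = (1)·(2) / ((6)·(4)) = 0.083333
ρ = √|0.083333| = √0.083333 = 0.289
ρ < 1, so Jacobi converges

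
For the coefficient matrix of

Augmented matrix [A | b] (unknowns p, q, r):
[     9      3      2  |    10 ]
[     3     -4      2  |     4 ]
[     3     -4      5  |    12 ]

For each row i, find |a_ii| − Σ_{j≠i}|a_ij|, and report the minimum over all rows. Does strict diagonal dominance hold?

-2

row 1: |9| − (3+2) = 4
row 2: |-4| − (3+2) = -1
row 3: |5| − (3+4) = -2
minimum over rows = -2 → not strictly diagonally dominant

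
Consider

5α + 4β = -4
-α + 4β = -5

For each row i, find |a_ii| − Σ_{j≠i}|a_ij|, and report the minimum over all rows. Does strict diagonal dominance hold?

row 1: |5| − (4) = 1
row 2: |4| − (1) = 3
minimum over rows = 1 → strictly diagonally dominant (convergence guaranteed)

1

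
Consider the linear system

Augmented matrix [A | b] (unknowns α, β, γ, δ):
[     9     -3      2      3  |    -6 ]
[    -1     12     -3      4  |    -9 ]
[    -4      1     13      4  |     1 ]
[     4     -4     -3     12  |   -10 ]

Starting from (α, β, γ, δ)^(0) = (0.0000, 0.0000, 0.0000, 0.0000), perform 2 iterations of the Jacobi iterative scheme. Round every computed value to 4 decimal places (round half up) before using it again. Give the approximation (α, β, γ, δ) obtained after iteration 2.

Iteration 1:
  α = (-6 - (-3)·0.0000 - (2)·0.0000 - (3)·0.0000) / (9) = -0.6667
  β = (-9 - (-1)·0.0000 - (-3)·0.0000 - (4)·0.0000) / (12) = -0.7500
  γ = (1 - (-4)·0.0000 - (1)·0.0000 - (4)·0.0000) / (13) = 0.0769
  δ = (-10 - (4)·0.0000 - (-4)·0.0000 - (-3)·0.0000) / (12) = -0.8333
Iteration 2:
  α = (-6 - (-3)·-0.7500 - (2)·0.0769 - (3)·-0.8333) / (9) = -0.6560
  β = (-9 - (-1)·-0.6667 - (-3)·0.0769 - (4)·-0.8333) / (12) = -0.5086
  γ = (1 - (-4)·-0.6667 - (1)·-0.7500 - (4)·-0.8333) / (13) = 0.1859
  δ = (-10 - (4)·-0.6667 - (-4)·-0.7500 - (-3)·0.0769) / (12) = -0.8419

(-0.6560, -0.5086, 0.1859, -0.8419)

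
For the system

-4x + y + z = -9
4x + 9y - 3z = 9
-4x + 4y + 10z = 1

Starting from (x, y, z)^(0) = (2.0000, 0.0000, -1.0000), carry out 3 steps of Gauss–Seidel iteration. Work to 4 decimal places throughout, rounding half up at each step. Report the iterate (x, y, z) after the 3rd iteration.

Iteration 1:
  x = (-9 - (1)·0.0000 - (1)·-1.0000) / (-4) = 2.0000
  y = (9 - (4)·2.0000 - (-3)·-1.0000) / (9) = -0.2222
  z = (1 - (-4)·2.0000 - (4)·-0.2222) / (10) = 0.9889
Iteration 2:
  x = (-9 - (1)·-0.2222 - (1)·0.9889) / (-4) = 2.4417
  y = (9 - (4)·2.4417 - (-3)·0.9889) / (9) = 0.2444
  z = (1 - (-4)·2.4417 - (4)·0.2444) / (10) = 0.9789
Iteration 3:
  x = (-9 - (1)·0.2444 - (1)·0.9789) / (-4) = 2.5558
  y = (9 - (4)·2.5558 - (-3)·0.9789) / (9) = 0.1904
  z = (1 - (-4)·2.5558 - (4)·0.1904) / (10) = 1.0462

(2.5558, 0.1904, 1.0462)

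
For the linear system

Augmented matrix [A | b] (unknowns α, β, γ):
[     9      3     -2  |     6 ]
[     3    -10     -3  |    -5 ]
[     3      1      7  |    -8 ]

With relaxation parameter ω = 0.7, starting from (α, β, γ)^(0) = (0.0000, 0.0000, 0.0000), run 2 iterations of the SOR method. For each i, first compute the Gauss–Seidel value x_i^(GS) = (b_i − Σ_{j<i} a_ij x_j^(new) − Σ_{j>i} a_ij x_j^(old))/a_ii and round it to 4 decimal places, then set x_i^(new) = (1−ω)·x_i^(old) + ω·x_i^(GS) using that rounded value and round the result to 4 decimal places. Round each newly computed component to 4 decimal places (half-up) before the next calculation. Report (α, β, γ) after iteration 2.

Iteration 1:
  α: GS value = (6 - (3)·0.0000 - (-2)·0.0000) / (9) = 0.6667;  α ← (1−ω)·0.0000 + ω·0.6667 = 0.4667
  β: GS value = (-5 - (3)·0.4667 - (-3)·0.0000) / (-10) = 0.6400;  β ← (1−ω)·0.0000 + ω·0.6400 = 0.4480
  γ: GS value = (-8 - (3)·0.4667 - (1)·0.4480) / (7) = -1.4069;  γ ← (1−ω)·0.0000 + ω·-1.4069 = -0.9848
Iteration 2:
  α: GS value = (6 - (3)·0.4480 - (-2)·-0.9848) / (9) = 0.2985;  α ← (1−ω)·0.4667 + ω·0.2985 = 0.3490
  β: GS value = (-5 - (3)·0.3490 - (-3)·-0.9848) / (-10) = 0.9001;  β ← (1−ω)·0.4480 + ω·0.9001 = 0.7645
  γ: GS value = (-8 - (3)·0.3490 - (1)·0.7645) / (7) = -1.4016;  γ ← (1−ω)·-0.9848 + ω·-1.4016 = -1.2766

(0.3490, 0.7645, -1.2766)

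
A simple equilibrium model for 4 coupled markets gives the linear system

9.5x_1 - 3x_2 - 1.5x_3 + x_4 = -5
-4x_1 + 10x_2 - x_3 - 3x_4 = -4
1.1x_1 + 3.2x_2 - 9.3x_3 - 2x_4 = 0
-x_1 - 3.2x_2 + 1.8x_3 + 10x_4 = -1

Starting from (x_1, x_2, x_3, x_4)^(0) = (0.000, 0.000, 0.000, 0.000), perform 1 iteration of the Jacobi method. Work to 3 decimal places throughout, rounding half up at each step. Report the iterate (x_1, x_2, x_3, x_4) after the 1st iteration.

(-0.526, -0.400, 0.000, -0.100)

Iteration 1:
  x_1 = (-5 - (-3)·0.000 - (-1.5)·0.000 - (1)·0.000) / (9.5) = -0.526
  x_2 = (-4 - (-4)·0.000 - (-1)·0.000 - (-3)·0.000) / (10) = -0.400
  x_3 = (0 - (1.1)·0.000 - (3.2)·0.000 - (-2)·0.000) / (-9.3) = 0.000
  x_4 = (-1 - (-1)·0.000 - (-3.2)·0.000 - (1.8)·0.000) / (10) = -0.100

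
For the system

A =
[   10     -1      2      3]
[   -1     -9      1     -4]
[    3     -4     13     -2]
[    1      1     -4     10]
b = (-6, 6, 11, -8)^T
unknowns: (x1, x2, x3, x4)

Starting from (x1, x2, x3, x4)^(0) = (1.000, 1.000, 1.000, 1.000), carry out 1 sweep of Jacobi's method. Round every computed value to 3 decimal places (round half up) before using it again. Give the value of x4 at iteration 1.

Iteration 1:
  x1 = (-6 - (-1)·1.000 - (2)·1.000 - (3)·1.000) / (10) = -1.000
  x2 = (6 - (-1)·1.000 - (1)·1.000 - (-4)·1.000) / (-9) = -1.111
  x3 = (11 - (3)·1.000 - (-4)·1.000 - (-2)·1.000) / (13) = 1.077
  x4 = (-8 - (1)·1.000 - (1)·1.000 - (-4)·1.000) / (10) = -0.600

-0.600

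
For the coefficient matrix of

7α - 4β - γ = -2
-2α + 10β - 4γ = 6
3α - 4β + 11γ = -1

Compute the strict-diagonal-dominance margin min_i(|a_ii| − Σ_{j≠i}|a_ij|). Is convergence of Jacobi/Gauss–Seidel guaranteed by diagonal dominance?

row 1: |7| − (4+1) = 2
row 2: |10| − (2+4) = 4
row 3: |11| − (3+4) = 4
minimum over rows = 2 → strictly diagonally dominant (convergence guaranteed)

2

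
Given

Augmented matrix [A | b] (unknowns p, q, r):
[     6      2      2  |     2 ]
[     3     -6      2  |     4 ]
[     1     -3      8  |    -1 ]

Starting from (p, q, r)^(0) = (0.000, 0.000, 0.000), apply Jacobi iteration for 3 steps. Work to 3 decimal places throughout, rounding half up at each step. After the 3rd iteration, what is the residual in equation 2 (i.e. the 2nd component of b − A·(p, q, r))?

Iteration 1:
  p = (2 - (2)·0.000 - (2)·0.000) / (6) = 0.333
  q = (4 - (3)·0.000 - (2)·0.000) / (-6) = -0.667
  r = (-1 - (1)·0.000 - (-3)·0.000) / (8) = -0.125
Iteration 2:
  p = (2 - (2)·-0.667 - (2)·-0.125) / (6) = 0.597
  q = (4 - (3)·0.333 - (2)·-0.125) / (-6) = -0.542
  r = (-1 - (1)·0.333 - (-3)·-0.667) / (8) = -0.417
Iteration 3:
  p = (2 - (2)·-0.542 - (2)·-0.417) / (6) = 0.653
  q = (4 - (3)·0.597 - (2)·-0.417) / (-6) = -0.507
  r = (-1 - (1)·0.597 - (-3)·-0.542) / (8) = -0.403
Residual b − A·x = (-0.098, -0.195, 0.050)

-0.195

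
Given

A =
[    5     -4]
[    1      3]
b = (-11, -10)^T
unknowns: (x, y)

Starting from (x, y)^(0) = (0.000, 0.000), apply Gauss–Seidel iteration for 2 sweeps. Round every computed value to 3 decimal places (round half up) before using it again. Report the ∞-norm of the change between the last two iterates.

2.080

Iteration 1:
  x = (-11 - (-4)·0.000) / (5) = -2.200
  y = (-10 - (1)·-2.200) / (3) = -2.600
Iteration 2:
  x = (-11 - (-4)·-2.600) / (5) = -4.280
  y = (-10 - (1)·-4.280) / (3) = -1.907
Change: (-2.080, 0.693) → max |·| = 2.080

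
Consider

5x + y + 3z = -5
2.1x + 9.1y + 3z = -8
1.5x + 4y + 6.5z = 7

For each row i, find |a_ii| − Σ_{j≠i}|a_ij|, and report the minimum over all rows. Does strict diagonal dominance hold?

1

row 1: |5| − (1+3) = 1
row 2: |9.1| − (2.1+3) = 4
row 3: |6.5| − (1.5+4) = 1
minimum over rows = 1 → strictly diagonally dominant (convergence guaranteed)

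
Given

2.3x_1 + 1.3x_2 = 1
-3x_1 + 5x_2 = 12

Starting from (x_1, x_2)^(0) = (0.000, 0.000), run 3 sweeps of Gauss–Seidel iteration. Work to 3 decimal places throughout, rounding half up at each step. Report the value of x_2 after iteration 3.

Iteration 1:
  x_1 = (1 - (1.3)·0.000) / (2.3) = 0.435
  x_2 = (12 - (-3)·0.435) / (5) = 2.661
Iteration 2:
  x_1 = (1 - (1.3)·2.661) / (2.3) = -1.069
  x_2 = (12 - (-3)·-1.069) / (5) = 1.759
Iteration 3:
  x_1 = (1 - (1.3)·1.759) / (2.3) = -0.559
  x_2 = (12 - (-3)·-0.559) / (5) = 2.065

2.065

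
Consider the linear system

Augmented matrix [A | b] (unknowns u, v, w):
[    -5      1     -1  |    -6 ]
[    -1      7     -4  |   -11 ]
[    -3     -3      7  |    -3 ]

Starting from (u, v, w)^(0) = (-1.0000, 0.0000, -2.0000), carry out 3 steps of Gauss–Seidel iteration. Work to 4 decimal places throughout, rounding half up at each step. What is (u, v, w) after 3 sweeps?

Iteration 1:
  u = (-6 - (1)·0.0000 - (-1)·-2.0000) / (-5) = 1.6000
  v = (-11 - (-1)·1.6000 - (-4)·-2.0000) / (7) = -2.4857
  w = (-3 - (-3)·1.6000 - (-3)·-2.4857) / (7) = -0.8082
Iteration 2:
  u = (-6 - (1)·-2.4857 - (-1)·-0.8082) / (-5) = 0.8645
  v = (-11 - (-1)·0.8645 - (-4)·-0.8082) / (7) = -1.9098
  w = (-3 - (-3)·0.8645 - (-3)·-1.9098) / (7) = -0.8766
Iteration 3:
  u = (-6 - (1)·-1.9098 - (-1)·-0.8766) / (-5) = 0.9934
  v = (-11 - (-1)·0.9934 - (-4)·-0.8766) / (7) = -1.9304
  w = (-3 - (-3)·0.9934 - (-3)·-1.9304) / (7) = -0.8301

(0.9934, -1.9304, -0.8301)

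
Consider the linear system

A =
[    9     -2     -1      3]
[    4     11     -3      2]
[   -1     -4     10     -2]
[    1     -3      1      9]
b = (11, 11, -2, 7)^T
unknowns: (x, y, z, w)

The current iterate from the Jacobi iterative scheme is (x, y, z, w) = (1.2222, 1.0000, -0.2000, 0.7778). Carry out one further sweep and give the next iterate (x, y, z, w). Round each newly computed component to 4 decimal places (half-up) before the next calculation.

One sweep:
  x = (11 - (-2)·1.0000 - (-1)·-0.2000 - (3)·0.7778) / (9) = 1.1630
  y = (11 - (4)·1.2222 - (-3)·-0.2000 - (2)·0.7778) / (11) = 0.3596
  z = (-2 - (-1)·1.2222 - (-4)·1.0000 - (-2)·0.7778) / (10) = 0.4778
  w = (7 - (1)·1.2222 - (-3)·1.0000 - (1)·-0.2000) / (9) = 0.9975

(1.1630, 0.3596, 0.4778, 0.9975)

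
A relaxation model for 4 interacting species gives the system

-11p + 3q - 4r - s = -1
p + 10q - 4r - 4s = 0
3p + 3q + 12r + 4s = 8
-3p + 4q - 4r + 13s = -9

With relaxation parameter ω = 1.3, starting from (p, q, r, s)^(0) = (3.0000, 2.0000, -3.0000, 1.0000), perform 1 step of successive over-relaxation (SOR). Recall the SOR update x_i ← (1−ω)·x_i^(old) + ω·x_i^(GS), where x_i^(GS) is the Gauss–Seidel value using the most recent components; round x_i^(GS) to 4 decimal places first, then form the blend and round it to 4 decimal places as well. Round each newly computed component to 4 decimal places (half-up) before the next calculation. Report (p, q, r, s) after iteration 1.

Iteration 1:
  p: GS value = (-1 - (3)·2.0000 - (-4)·-3.0000 - (-1)·1.0000) / (-11) = 1.6364;  p ← (1−ω)·3.0000 + ω·1.6364 = 1.2273
  q: GS value = (0 - (1)·1.2273 - (-4)·-3.0000 - (-4)·1.0000) / (10) = -0.9227;  q ← (1−ω)·2.0000 + ω·-0.9227 = -1.7995
  r: GS value = (8 - (3)·1.2273 - (3)·-1.7995 - (4)·1.0000) / (12) = 0.4764;  r ← (1−ω)·-3.0000 + ω·0.4764 = 1.5193
  s: GS value = (-9 - (-3)·1.2273 - (4)·-1.7995 - (-4)·1.5193) / (13) = 0.6121;  s ← (1−ω)·1.0000 + ω·0.6121 = 0.4957

(1.2273, -1.7995, 1.5193, 0.4957)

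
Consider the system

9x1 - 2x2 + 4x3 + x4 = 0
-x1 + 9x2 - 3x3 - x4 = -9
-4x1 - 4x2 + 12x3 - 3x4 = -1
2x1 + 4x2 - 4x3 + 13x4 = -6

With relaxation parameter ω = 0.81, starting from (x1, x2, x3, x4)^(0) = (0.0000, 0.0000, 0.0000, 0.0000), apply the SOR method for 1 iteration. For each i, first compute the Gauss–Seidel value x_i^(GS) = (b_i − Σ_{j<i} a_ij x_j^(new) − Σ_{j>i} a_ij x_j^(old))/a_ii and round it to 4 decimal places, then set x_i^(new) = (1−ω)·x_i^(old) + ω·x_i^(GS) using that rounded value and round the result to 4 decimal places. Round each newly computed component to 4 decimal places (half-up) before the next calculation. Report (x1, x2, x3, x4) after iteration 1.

(0.0000, -0.8100, -0.2862, -0.2433)

Iteration 1:
  x1: GS value = (0 - (-2)·0.0000 - (4)·0.0000 - (1)·0.0000) / (9) = 0.0000;  x1 ← (1−ω)·0.0000 + ω·0.0000 = 0.0000
  x2: GS value = (-9 - (-1)·0.0000 - (-3)·0.0000 - (-1)·0.0000) / (9) = -1.0000;  x2 ← (1−ω)·0.0000 + ω·-1.0000 = -0.8100
  x3: GS value = (-1 - (-4)·0.0000 - (-4)·-0.8100 - (-3)·0.0000) / (12) = -0.3533;  x3 ← (1−ω)·0.0000 + ω·-0.3533 = -0.2862
  x4: GS value = (-6 - (2)·0.0000 - (4)·-0.8100 - (-4)·-0.2862) / (13) = -0.3004;  x4 ← (1−ω)·0.0000 + ω·-0.3004 = -0.2433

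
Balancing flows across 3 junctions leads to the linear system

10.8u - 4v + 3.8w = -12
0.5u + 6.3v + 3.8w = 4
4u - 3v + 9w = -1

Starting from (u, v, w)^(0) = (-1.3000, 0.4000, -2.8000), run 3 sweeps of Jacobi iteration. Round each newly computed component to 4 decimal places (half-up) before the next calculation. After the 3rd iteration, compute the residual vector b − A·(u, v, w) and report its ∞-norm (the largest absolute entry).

Iteration 1:
  u = (-12 - (-4)·0.4000 - (3.8)·-2.8000) / (10.8) = 0.0222
  v = (4 - (0.5)·-1.3000 - (3.8)·-2.8000) / (6.3) = 2.4270
  w = (-1 - (4)·-1.3000 - (-3)·0.4000) / (9) = 0.6000
Iteration 2:
  u = (-12 - (-4)·2.4270 - (3.8)·0.6000) / (10.8) = -0.4233
  v = (4 - (0.5)·0.0222 - (3.8)·0.6000) / (6.3) = 0.2713
  w = (-1 - (4)·0.0222 - (-3)·2.4270) / (9) = 0.6880
Iteration 3:
  u = (-12 - (-4)·0.2713 - (3.8)·0.6880) / (10.8) = -1.2527
  v = (4 - (0.5)·-0.4233 - (3.8)·0.6880) / (6.3) = 0.2535
  w = (-1 - (4)·-0.4233 - (-3)·0.2713) / (9) = 0.1675
Residual b − A·x = (1.9067, 2.3928, 3.2638); ∞-norm = 3.2638

3.2638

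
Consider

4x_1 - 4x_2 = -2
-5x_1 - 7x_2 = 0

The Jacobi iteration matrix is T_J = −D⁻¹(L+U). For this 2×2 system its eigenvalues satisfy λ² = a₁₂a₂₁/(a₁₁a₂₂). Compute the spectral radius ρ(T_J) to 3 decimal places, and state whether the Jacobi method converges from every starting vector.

a₁₂a₂₁/(a₁₁a₂₂) = (-4)·(-5) / ((4)·(-7)) = -0.714286
ρ = √|-0.714286| = √0.714286 = 0.845
ρ < 1, so Jacobi converges

0.845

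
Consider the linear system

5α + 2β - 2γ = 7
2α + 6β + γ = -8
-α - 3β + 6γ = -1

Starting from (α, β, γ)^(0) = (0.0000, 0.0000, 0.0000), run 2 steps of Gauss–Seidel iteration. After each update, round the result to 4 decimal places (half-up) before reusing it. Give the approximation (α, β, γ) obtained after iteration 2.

(1.7867, -1.7900, -0.7639)

Iteration 1:
  α = (7 - (2)·0.0000 - (-2)·0.0000) / (5) = 1.4000
  β = (-8 - (2)·1.4000 - (1)·0.0000) / (6) = -1.8000
  γ = (-1 - (-1)·1.4000 - (-3)·-1.8000) / (6) = -0.8333
Iteration 2:
  α = (7 - (2)·-1.8000 - (-2)·-0.8333) / (5) = 1.7867
  β = (-8 - (2)·1.7867 - (1)·-0.8333) / (6) = -1.7900
  γ = (-1 - (-1)·1.7867 - (-3)·-1.7900) / (6) = -0.7639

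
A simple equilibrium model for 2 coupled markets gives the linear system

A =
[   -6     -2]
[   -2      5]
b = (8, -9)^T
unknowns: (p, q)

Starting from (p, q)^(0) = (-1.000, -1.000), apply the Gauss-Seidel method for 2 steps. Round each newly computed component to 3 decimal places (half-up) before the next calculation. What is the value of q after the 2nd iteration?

-2.040

Iteration 1:
  p = (8 - (-2)·-1.000) / (-6) = -1.000
  q = (-9 - (-2)·-1.000) / (5) = -2.200
Iteration 2:
  p = (8 - (-2)·-2.200) / (-6) = -0.600
  q = (-9 - (-2)·-0.600) / (5) = -2.040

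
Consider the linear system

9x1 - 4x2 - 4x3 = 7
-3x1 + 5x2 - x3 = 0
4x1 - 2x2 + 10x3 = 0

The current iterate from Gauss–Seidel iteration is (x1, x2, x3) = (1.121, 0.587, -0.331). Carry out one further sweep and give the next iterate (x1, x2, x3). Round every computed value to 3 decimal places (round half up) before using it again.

One sweep:
  x1 = (7 - (-4)·0.587 - (-4)·-0.331) / (9) = 0.892
  x2 = (0 - (-3)·0.892 - (-1)·-0.331) / (5) = 0.469
  x3 = (0 - (4)·0.892 - (-2)·0.469) / (10) = -0.263

(0.892, 0.469, -0.263)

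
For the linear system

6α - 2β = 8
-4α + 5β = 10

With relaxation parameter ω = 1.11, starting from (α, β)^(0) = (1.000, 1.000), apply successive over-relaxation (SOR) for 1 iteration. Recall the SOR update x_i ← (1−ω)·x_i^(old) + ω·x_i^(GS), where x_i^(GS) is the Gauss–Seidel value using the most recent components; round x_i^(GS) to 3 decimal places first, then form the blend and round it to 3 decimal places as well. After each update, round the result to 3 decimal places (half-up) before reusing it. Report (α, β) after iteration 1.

(1.740, 3.655)

Iteration 1:
  α: GS value = (8 - (-2)·1.000) / (6) = 1.667;  α ← (1−ω)·1.000 + ω·1.667 = 1.740
  β: GS value = (10 - (-4)·1.740) / (5) = 3.392;  β ← (1−ω)·1.000 + ω·3.392 = 3.655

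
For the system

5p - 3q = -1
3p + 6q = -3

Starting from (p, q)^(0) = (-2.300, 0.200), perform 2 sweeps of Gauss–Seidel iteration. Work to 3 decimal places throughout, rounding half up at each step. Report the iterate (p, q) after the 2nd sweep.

Iteration 1:
  p = (-1 - (-3)·0.200) / (5) = -0.080
  q = (-3 - (3)·-0.080) / (6) = -0.460
Iteration 2:
  p = (-1 - (-3)·-0.460) / (5) = -0.476
  q = (-3 - (3)·-0.476) / (6) = -0.262

(-0.476, -0.262)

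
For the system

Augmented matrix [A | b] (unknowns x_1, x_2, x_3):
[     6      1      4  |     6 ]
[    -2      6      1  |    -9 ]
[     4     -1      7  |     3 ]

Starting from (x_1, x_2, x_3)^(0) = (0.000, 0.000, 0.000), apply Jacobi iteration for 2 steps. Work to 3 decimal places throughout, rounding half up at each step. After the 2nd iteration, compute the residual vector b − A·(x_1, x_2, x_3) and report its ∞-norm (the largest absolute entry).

2.882

Iteration 1:
  x_1 = (6 - (1)·0.000 - (4)·0.000) / (6) = 1.000
  x_2 = (-9 - (-2)·0.000 - (1)·0.000) / (6) = -1.500
  x_3 = (3 - (4)·0.000 - (-1)·0.000) / (7) = 0.429
Iteration 2:
  x_1 = (6 - (1)·-1.500 - (4)·0.429) / (6) = 0.964
  x_2 = (-9 - (-2)·1.000 - (1)·0.429) / (6) = -1.238
  x_3 = (3 - (4)·1.000 - (-1)·-1.500) / (7) = -0.357
Residual b − A·x = (2.882, 0.713, 0.405); ∞-norm = 2.882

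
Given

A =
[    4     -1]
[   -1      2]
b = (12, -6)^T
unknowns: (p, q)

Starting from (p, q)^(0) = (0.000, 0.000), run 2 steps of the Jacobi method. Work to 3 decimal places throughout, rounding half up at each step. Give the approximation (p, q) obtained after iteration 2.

(2.250, -1.500)

Iteration 1:
  p = (12 - (-1)·0.000) / (4) = 3.000
  q = (-6 - (-1)·0.000) / (2) = -3.000
Iteration 2:
  p = (12 - (-1)·-3.000) / (4) = 2.250
  q = (-6 - (-1)·3.000) / (2) = -1.500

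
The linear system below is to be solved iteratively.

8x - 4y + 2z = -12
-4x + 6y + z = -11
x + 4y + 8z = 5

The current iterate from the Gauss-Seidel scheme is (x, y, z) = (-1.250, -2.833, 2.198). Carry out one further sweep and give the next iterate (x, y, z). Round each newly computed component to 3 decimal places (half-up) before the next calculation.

(-3.466, -4.510, 3.313)

One sweep:
  x = (-12 - (-4)·-2.833 - (2)·2.198) / (8) = -3.466
  y = (-11 - (-4)·-3.466 - (1)·2.198) / (6) = -4.510
  z = (5 - (1)·-3.466 - (4)·-4.510) / (8) = 3.313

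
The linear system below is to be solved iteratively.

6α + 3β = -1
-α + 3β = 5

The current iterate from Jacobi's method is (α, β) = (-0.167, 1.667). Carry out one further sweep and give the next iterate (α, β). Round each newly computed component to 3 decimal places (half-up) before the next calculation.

(-1.000, 1.611)

One sweep:
  α = (-1 - (3)·1.667) / (6) = -1.000
  β = (5 - (-1)·-0.167) / (3) = 1.611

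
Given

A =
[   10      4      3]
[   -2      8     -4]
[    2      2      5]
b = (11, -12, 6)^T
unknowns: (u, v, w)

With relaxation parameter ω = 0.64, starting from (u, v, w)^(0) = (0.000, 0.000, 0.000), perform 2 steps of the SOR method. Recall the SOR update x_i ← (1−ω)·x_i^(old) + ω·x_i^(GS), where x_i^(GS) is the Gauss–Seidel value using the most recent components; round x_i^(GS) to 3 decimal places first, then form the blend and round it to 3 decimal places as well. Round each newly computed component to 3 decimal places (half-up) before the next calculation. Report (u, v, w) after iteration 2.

(1.020, -0.844, 1.013)

Iteration 1:
  u: GS value = (11 - (4)·0.000 - (3)·0.000) / (10) = 1.100;  u ← (1−ω)·0.000 + ω·1.100 = 0.704
  v: GS value = (-12 - (-2)·0.704 - (-4)·0.000) / (8) = -1.324;  v ← (1−ω)·0.000 + ω·-1.324 = -0.847
  w: GS value = (6 - (2)·0.704 - (2)·-0.847) / (5) = 1.257;  w ← (1−ω)·0.000 + ω·1.257 = 0.804
Iteration 2:
  u: GS value = (11 - (4)·-0.847 - (3)·0.804) / (10) = 1.198;  u ← (1−ω)·0.704 + ω·1.198 = 1.020
  v: GS value = (-12 - (-2)·1.020 - (-4)·0.804) / (8) = -0.843;  v ← (1−ω)·-0.847 + ω·-0.843 = -0.844
  w: GS value = (6 - (2)·1.020 - (2)·-0.844) / (5) = 1.130;  w ← (1−ω)·0.804 + ω·1.130 = 1.013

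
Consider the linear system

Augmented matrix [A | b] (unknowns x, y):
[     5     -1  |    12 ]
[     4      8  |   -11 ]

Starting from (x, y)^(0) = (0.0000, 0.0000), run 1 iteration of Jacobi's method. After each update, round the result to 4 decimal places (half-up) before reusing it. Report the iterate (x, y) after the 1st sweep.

(2.4000, -1.3750)

Iteration 1:
  x = (12 - (-1)·0.0000) / (5) = 2.4000
  y = (-11 - (4)·0.0000) / (8) = -1.3750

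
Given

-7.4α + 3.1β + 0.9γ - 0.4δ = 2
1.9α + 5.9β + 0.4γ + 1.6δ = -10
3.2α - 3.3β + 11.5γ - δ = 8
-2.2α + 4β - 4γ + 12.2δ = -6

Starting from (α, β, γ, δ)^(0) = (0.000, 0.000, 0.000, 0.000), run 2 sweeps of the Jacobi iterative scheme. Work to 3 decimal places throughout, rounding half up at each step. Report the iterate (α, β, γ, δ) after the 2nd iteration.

Iteration 1:
  α = (2 - (3.1)·0.000 - (0.9)·0.000 - (-0.4)·0.000) / (-7.4) = -0.270
  β = (-10 - (1.9)·0.000 - (0.4)·0.000 - (1.6)·0.000) / (5.9) = -1.695
  γ = (8 - (3.2)·0.000 - (-3.3)·0.000 - (-1)·0.000) / (11.5) = 0.696
  δ = (-6 - (-2.2)·0.000 - (4)·0.000 - (-4)·0.000) / (12.2) = -0.492
Iteration 2:
  α = (2 - (3.1)·-1.695 - (0.9)·0.696 - (-0.4)·-0.492) / (-7.4) = -0.869
  β = (-10 - (1.9)·-0.270 - (0.4)·0.696 - (1.6)·-0.492) / (5.9) = -1.522
  γ = (8 - (3.2)·-0.270 - (-3.3)·-1.695 - (-1)·-0.492) / (11.5) = 0.242
  δ = (-6 - (-2.2)·-0.270 - (4)·-1.695 - (-4)·0.696) / (12.2) = 0.243

(-0.869, -1.522, 0.242, 0.243)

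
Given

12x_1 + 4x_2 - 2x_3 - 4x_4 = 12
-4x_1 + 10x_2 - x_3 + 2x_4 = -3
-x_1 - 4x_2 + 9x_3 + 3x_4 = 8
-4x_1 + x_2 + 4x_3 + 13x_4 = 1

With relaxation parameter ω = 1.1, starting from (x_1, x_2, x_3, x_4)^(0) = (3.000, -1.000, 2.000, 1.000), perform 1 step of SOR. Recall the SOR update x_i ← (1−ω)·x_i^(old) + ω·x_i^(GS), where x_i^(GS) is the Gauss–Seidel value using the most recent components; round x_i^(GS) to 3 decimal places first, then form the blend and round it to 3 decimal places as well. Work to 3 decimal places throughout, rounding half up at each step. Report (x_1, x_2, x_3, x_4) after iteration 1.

Iteration 1:
  x_1: GS value = (12 - (4)·-1.000 - (-2)·2.000 - (-4)·1.000) / (12) = 2.000;  x_1 ← (1−ω)·3.000 + ω·2.000 = 1.900
  x_2: GS value = (-3 - (-4)·1.900 - (-1)·2.000 - (2)·1.000) / (10) = 0.460;  x_2 ← (1−ω)·-1.000 + ω·0.460 = 0.606
  x_3: GS value = (8 - (-1)·1.900 - (-4)·0.606 - (3)·1.000) / (9) = 1.036;  x_3 ← (1−ω)·2.000 + ω·1.036 = 0.940
  x_4: GS value = (1 - (-4)·1.900 - (1)·0.606 - (4)·0.940) / (13) = 0.326;  x_4 ← (1−ω)·1.000 + ω·0.326 = 0.259

(1.900, 0.606, 0.940, 0.259)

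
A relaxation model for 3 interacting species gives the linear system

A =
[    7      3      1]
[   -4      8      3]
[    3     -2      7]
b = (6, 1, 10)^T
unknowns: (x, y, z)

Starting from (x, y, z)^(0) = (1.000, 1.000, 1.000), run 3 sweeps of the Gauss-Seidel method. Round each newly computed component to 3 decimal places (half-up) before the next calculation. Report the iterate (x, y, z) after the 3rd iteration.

(0.694, 0.051, 1.146)

Iteration 1:
  x = (6 - (3)·1.000 - (1)·1.000) / (7) = 0.286
  y = (1 - (-4)·0.286 - (3)·1.000) / (8) = -0.107
  z = (10 - (3)·0.286 - (-2)·-0.107) / (7) = 1.275
Iteration 2:
  x = (6 - (3)·-0.107 - (1)·1.275) / (7) = 0.721
  y = (1 - (-4)·0.721 - (3)·1.275) / (8) = 0.007
  z = (10 - (3)·0.721 - (-2)·0.007) / (7) = 1.122
Iteration 3:
  x = (6 - (3)·0.007 - (1)·1.122) / (7) = 0.694
  y = (1 - (-4)·0.694 - (3)·1.122) / (8) = 0.051
  z = (10 - (3)·0.694 - (-2)·0.051) / (7) = 1.146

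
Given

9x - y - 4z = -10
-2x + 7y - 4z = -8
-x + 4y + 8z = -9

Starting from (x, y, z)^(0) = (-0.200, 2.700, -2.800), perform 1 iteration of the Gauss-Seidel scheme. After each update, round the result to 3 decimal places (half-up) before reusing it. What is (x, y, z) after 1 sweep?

(-2.056, -3.330, 0.283)

Iteration 1:
  x = (-10 - (-1)·2.700 - (-4)·-2.800) / (9) = -2.056
  y = (-8 - (-2)·-2.056 - (-4)·-2.800) / (7) = -3.330
  z = (-9 - (-1)·-2.056 - (4)·-3.330) / (8) = 0.283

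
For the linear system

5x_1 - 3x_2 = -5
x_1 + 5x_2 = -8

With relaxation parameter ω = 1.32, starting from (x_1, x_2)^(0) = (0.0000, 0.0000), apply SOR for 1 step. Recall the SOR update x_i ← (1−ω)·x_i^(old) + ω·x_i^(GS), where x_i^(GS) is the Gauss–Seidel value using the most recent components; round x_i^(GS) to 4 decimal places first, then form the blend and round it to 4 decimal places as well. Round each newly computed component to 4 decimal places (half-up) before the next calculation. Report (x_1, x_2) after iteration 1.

Iteration 1:
  x_1: GS value = (-5 - (-3)·0.0000) / (5) = -1.0000;  x_1 ← (1−ω)·0.0000 + ω·-1.0000 = -1.3200
  x_2: GS value = (-8 - (1)·-1.3200) / (5) = -1.3360;  x_2 ← (1−ω)·0.0000 + ω·-1.3360 = -1.7635

(-1.3200, -1.7635)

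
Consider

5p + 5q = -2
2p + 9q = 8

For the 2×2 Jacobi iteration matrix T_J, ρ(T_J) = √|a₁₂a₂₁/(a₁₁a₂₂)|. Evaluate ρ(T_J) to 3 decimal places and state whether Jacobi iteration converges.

0.471

a₁₂a₂₁/(a₁₁a₂₂) = (5)·(2) / ((5)·(9)) = 0.222222
ρ = √|0.222222| = √0.222222 = 0.471
ρ < 1, so Jacobi converges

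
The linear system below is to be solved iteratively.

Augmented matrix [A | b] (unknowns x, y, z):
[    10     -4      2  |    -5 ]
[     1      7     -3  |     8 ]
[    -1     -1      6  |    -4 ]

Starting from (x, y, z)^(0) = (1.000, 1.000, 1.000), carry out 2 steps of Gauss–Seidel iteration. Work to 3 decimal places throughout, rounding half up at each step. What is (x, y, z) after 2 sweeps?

(0.235, 0.917, -0.475)

Iteration 1:
  x = (-5 - (-4)·1.000 - (2)·1.000) / (10) = -0.300
  y = (8 - (1)·-0.300 - (-3)·1.000) / (7) = 1.614
  z = (-4 - (-1)·-0.300 - (-1)·1.614) / (6) = -0.448
Iteration 2:
  x = (-5 - (-4)·1.614 - (2)·-0.448) / (10) = 0.235
  y = (8 - (1)·0.235 - (-3)·-0.448) / (7) = 0.917
  z = (-4 - (-1)·0.235 - (-1)·0.917) / (6) = -0.475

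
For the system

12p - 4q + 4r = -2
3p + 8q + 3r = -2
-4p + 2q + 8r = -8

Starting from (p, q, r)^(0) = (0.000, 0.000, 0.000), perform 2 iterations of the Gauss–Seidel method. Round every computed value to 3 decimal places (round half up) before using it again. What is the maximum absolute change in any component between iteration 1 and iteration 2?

0.284

Iteration 1:
  p = (-2 - (-4)·0.000 - (4)·0.000) / (12) = -0.167
  q = (-2 - (3)·-0.167 - (3)·0.000) / (8) = -0.187
  r = (-8 - (-4)·-0.167 - (2)·-0.187) / (8) = -1.037
Iteration 2:
  p = (-2 - (-4)·-0.187 - (4)·-1.037) / (12) = 0.117
  q = (-2 - (3)·0.117 - (3)·-1.037) / (8) = 0.095
  r = (-8 - (-4)·0.117 - (2)·0.095) / (8) = -0.965
Change: (0.284, 0.282, 0.072) → max |·| = 0.284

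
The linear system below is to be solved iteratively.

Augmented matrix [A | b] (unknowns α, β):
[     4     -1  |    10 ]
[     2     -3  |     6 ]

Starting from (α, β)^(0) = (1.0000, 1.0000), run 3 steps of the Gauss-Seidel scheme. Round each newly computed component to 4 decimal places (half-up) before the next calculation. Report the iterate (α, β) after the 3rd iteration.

(2.4097, -0.3935)

Iteration 1:
  α = (10 - (-1)·1.0000) / (4) = 2.7500
  β = (6 - (2)·2.7500) / (-3) = -0.1667
Iteration 2:
  α = (10 - (-1)·-0.1667) / (4) = 2.4583
  β = (6 - (2)·2.4583) / (-3) = -0.3611
Iteration 3:
  α = (10 - (-1)·-0.3611) / (4) = 2.4097
  β = (6 - (2)·2.4097) / (-3) = -0.3935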